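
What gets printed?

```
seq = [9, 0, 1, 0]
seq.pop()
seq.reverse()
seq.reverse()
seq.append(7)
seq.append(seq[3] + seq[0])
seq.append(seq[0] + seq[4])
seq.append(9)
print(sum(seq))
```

pop() removes 0 → [9, 0, 1]
reverse → [1, 0, 9]
reverse → [9, 0, 1]
append 7 → [9, 0, 1, 7]
append seq[3]+seq[0] = 7+9 = 16 → [9, 0, 1, 7, 16]
append seq[0]+seq[4] = 9+16 = 25 → [9, 0, 1, 7, 16, 25]
append 9 → [9, 0, 1, 7, 16, 25, 9]
sum = 67

67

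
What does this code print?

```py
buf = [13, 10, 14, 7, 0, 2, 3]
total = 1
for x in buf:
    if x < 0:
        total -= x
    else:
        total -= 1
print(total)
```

-6

x=13: not <0, total = 1-1 = 0
x=10: not <0, total = 0-1 = -1
x=14: not <0, total = (-1)-1 = -2
x=7: not <0, total = (-2)-1 = -3
x=0: not <0, total = (-3)-1 = -4
x=2: not <0, total = (-4)-1 = -5
x=3: not <0, total = (-5)-1 = -6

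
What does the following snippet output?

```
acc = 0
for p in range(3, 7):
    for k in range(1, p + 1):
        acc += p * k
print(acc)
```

p=3,k=1: acc = 0+3 = 3
p=3,k=2: acc = 3+6 = 9
p=3,k=3: acc = 9+9 = 18
p=4,k=1: acc = 18+4 = 22
p=4,k=2: acc = 22+8 = 30
p=4,k=3: acc = 30+12 = 42
p=4,k=4: acc = 42+16 = 58
p=5,k=1: acc = 58+5 = 63
p=5,k=2: acc = 63+10 = 73
p=5,k=3: acc = 73+15 = 88
p=5,k=4: acc = 88+20 = 108
p=5,k=5: acc = 108+25 = 133
p=6,k=1: acc = 133+6 = 139
p=6,k=2: acc = 139+12 = 151
p=6,k=3: acc = 151+18 = 169
p=6,k=4: acc = 169+24 = 193
p=6,k=5: acc = 193+30 = 223
p=6,k=6: acc = 223+36 = 259

259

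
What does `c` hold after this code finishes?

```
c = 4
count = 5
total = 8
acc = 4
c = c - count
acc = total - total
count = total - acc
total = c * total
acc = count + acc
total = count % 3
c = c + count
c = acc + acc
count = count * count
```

16

c = 4-5 = -1
acc = 8-8 = 0
count = 8-0 = 8
total = (-1)*8 = -8
acc = 8+0 = 8
total = 8%3 = 2
c = (-1)+8 = 7
c = 8+8 = 16
count = 8*8 = 64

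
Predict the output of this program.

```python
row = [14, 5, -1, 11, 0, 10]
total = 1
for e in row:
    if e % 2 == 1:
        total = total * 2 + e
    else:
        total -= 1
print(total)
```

27

e=14: not odd, total = 1-1 = 0
e=5: odd, total = 0*2+5 = 5
e=-1: odd, total = 5*2+(-1) = 9
e=11: odd, total = 9*2+11 = 29
e=0: not odd, total = 29-1 = 28
e=10: not odd, total = 28-1 = 27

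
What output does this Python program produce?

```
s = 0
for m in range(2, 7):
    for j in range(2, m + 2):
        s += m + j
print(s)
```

165

m=2,j=2: s = 0+4 = 4
m=2,j=3: s = 4+5 = 9
m=3,j=2: s = 9+5 = 14
m=3,j=3: s = 14+6 = 20
m=3,j=4: s = 20+7 = 27
m=4,j=2: s = 27+6 = 33
m=4,j=3: s = 33+7 = 40
m=4,j=4: s = 40+8 = 48
m=4,j=5: s = 48+9 = 57
m=5,j=2: s = 57+7 = 64
m=5,j=3: s = 64+8 = 72
m=5,j=4: s = 72+9 = 81
m=5,j=5: s = 81+10 = 91
m=5,j=6: s = 91+11 = 102
m=6,j=2: s = 102+8 = 110
m=6,j=3: s = 110+9 = 119
m=6,j=4: s = 119+10 = 129
m=6,j=5: s = 129+11 = 140
m=6,j=6: s = 140+12 = 152
m=6,j=7: s = 152+13 = 165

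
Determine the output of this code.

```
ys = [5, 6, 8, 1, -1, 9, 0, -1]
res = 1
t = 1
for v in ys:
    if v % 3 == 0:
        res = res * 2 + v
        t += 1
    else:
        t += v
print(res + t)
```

v=5: not %3==0; t=6
v=6: %3==0, res = 1*2+6 = 8; t=7
v=8: not %3==0; t=15
v=1: not %3==0; t=16
v=-1: not %3==0; t=15
v=9: %3==0, res = 8*2+9 = 25; t=16
v=0: %3==0, res = 25*2+0 = 50; t=17
v=-1: not %3==0; t=16
res+t = 50+16 = 66

66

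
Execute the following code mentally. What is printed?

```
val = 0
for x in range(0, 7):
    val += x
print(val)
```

21

x=0: val = 0+0 = 0
x=1: val = 0+1 = 1
x=2: val = 1+2 = 3
x=3: val = 3+3 = 6
x=4: val = 6+4 = 10
x=5: val = 10+5 = 15
x=6: val = 15+6 = 21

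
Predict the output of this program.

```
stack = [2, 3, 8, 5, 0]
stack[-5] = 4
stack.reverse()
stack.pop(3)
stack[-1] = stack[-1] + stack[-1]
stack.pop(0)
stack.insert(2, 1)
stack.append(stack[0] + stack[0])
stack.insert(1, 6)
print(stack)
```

[5, 6, 8, 1, 8, 10]

stack[-5] = 4 → [4, 3, 8, 5, 0]
reverse → [0, 5, 8, 3, 4]
pop(3) removes 3 → [0, 5, 8, 4]
stack[-1] = stack[-1]+stack[-1] = 4+4 = 8 → [0, 5, 8, 8]
pop(0) removes 0 → [5, 8, 8]
insert 1 at 2 → [5, 8, 1, 8]
append stack[0]+stack[0] = 5+5 = 10 → [5, 8, 1, 8, 10]
insert 6 at 1 → [5, 6, 8, 1, 8, 10]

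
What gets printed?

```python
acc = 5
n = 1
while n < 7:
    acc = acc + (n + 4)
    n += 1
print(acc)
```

n=1: acc = 5+5 = 10
n=2: acc = 10+6 = 16
n=3: acc = 16+7 = 23
n=4: acc = 23+8 = 31
n=5: acc = 31+9 = 40
n=6: acc = 40+10 = 50

50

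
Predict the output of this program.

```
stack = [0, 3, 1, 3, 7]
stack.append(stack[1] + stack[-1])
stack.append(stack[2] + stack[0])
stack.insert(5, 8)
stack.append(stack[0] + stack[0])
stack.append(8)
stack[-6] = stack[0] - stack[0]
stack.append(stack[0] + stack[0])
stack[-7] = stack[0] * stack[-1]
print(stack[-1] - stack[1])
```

append stack[1]+stack[-1] = 3+7 = 10 → [0, 3, 1, 3, 7, 10]
append stack[2]+stack[0] = 1+0 = 1 → [0, 3, 1, 3, 7, 10, 1]
insert 8 at 5 → [0, 3, 1, 3, 7, 8, 10, 1]
append stack[0]+stack[0] = 0+0 = 0 → [0, 3, 1, 3, 7, 8, 10, 1, 0]
append 8 → [0, 3, 1, 3, 7, 8, 10, 1, 0, 8]
stack[-6] = stack[0]-stack[0] = 0-0 = 0 → [0, 3, 1, 3, 0, 8, 10, 1, 0, 8]
append stack[0]+stack[0] = 0+0 = 0 → [0, 3, 1, 3, 0, 8, 10, 1, 0, 8, 0]
stack[-7] = stack[0]*stack[-1] = 0*0 = 0 → [0, 3, 1, 3, 0, 8, 10, 1, 0, 8, 0]
stack[-1]-stack[1] = 0-3 = -3

-3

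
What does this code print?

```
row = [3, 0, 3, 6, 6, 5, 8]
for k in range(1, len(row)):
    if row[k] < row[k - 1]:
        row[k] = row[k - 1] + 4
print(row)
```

k=1: 0<3, row[1] = 3+4 = 7 → [3, 7, 3, 6, 6, 5, 8]
k=2: 3<7, row[2] = 7+4 = 11 → [3, 7, 11, 6, 6, 5, 8]
k=3: 6<11, row[3] = 11+4 = 15 → [3, 7, 11, 15, 6, 5, 8]
k=4: 6<15, row[4] = 15+4 = 19 → [3, 7, 11, 15, 19, 5, 8]
k=5: 5<19, row[5] = 19+4 = 23 → [3, 7, 11, 15, 19, 23, 8]
k=6: 8<23, row[6] = 23+4 = 27 → [3, 7, 11, 15, 19, 23, 27]

[3, 7, 11, 15, 19, 23, 27]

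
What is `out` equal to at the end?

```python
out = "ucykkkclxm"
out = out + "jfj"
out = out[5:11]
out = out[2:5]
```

+ 'jfj' → 'ucykkkclxmjfj'
slice [5:11] → 'kclxmj'
slice [2:5] → 'lxm'

'lxm'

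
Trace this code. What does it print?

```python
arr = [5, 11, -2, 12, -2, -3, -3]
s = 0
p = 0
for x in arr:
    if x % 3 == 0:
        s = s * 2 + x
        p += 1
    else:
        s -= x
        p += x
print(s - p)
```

-80

x=5: not %3==0, s = 0-5 = -5; p=5
x=11: not %3==0, s = (-5)-11 = -16; p=16
x=-2: not %3==0, s = (-16)-(-2) = -14; p=14
x=12: %3==0, s = (-14)*2+12 = -16; p=15
x=-2: not %3==0, s = (-16)-(-2) = -14; p=13
x=-3: %3==0, s = (-14)*2+(-3) = -31; p=14
x=-3: %3==0, s = (-31)*2+(-3) = -65; p=15
s-p = (-65)-15 = -80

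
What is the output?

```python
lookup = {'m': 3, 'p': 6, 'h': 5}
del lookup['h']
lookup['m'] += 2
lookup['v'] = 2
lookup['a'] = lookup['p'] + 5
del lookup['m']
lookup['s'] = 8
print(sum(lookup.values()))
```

del 'h' → {'m': 3, 'p': 6}
lookup['m'] = 3+2 = 5 → {'m': 5, 'p': 6}
lookup['v'] = 2 → {'m': 5, 'p': 6, 'v': 2}
lookup['a'] = lookup['p']+5 = 11 → {'m': 5, 'p': 6, 'v': 2, 'a': 11}
del 'm' → {'p': 6, 'v': 2, 'a': 11}
lookup['s'] = 8 → {'p': 6, 'v': 2, 'a': 11, 's': 8}
sum of values = 27

27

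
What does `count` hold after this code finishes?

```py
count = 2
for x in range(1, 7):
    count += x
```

23

x=1: count = 2+1 = 3
x=2: count = 3+2 = 5
x=3: count = 5+3 = 8
x=4: count = 8+4 = 12
x=5: count = 12+5 = 17
x=6: count = 17+6 = 23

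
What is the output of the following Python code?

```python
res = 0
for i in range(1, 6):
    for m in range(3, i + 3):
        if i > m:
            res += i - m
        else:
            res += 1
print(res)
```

i=1,m=3: not 1>3, res = 0+1 = 1
i=2,m=3: not 2>3, res = 1+1 = 2
i=2,m=4: not 2>4, res = 2+1 = 3
i=3,m=3: not 3>3, res = 3+1 = 4
i=3,m=4: not 3>4, res = 4+1 = 5
i=3,m=5: not 3>5, res = 5+1 = 6
i=4,m=3: 4>3, res = 6+1 = 7
i=4,m=4: not 4>4, res = 7+1 = 8
i=4,m=5: not 4>5, res = 8+1 = 9
i=4,m=6: not 4>6, res = 9+1 = 10
i=5,m=3: 5>3, res = 10+2 = 12
i=5,m=4: 5>4, res = 12+1 = 13
i=5,m=5: not 5>5, res = 13+1 = 14
i=5,m=6: not 5>6, res = 14+1 = 15
i=5,m=7: not 5>7, res = 15+1 = 16

16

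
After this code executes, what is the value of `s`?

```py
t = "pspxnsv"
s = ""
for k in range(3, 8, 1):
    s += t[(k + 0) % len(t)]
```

k=3: add t[3]='x' → 'x'
k=4: add t[4]='n' → 'xn'
k=5: add t[5]='s' → 'xns'
k=6: add t[6]='v' → 'xnsv'
k=7: add t[0]='p' → 'xnsvp'

'xnsvp'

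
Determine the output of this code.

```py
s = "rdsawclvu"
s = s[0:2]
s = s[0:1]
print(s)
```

slice [0:2] → 'rd'
slice [0:1] → 'r'

r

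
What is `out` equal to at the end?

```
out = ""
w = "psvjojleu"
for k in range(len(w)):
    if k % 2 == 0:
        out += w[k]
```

k=0: add 'p' → 'p'
k=1: skip
k=2: add 'v' → 'pv'
k=3: skip
k=4: add 'o' → 'pvo'
k=5: skip
k=6: add 'l' → 'pvol'
k=7: skip
k=8: add 'u' → 'pvolu'

'pvolu'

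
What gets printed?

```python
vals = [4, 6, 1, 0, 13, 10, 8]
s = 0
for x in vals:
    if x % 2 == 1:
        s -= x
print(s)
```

-14

x=4: not odd
x=6: not odd
x=1: odd, s = 0-1 = -1
x=0: not odd
x=13: odd, s = (-1)-13 = -14
x=10: not odd
x=8: not odd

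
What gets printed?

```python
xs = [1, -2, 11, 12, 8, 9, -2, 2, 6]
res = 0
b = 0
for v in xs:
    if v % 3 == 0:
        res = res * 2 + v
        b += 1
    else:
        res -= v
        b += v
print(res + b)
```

v=1: not %3==0, res = 0-1 = -1; b=1
v=-2: not %3==0, res = (-1)-(-2) = 1; b=-1
v=11: not %3==0, res = 1-11 = -10; b=10
v=12: %3==0, res = (-10)*2+12 = -8; b=11
v=8: not %3==0, res = (-8)-8 = -16; b=19
v=9: %3==0, res = (-16)*2+9 = -23; b=20
v=-2: not %3==0, res = (-23)-(-2) = -21; b=18
v=2: not %3==0, res = (-21)-2 = -23; b=20
v=6: %3==0, res = (-23)*2+6 = -40; b=21
res+b = (-40)+21 = -19

-19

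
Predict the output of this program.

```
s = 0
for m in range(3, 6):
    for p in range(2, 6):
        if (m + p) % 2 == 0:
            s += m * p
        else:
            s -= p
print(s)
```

m=3,p=2: odd sum, s = 0-2 = -2
m=3,p=3: even sum, s = (-2)+9 = 7
m=3,p=4: odd sum, s = 7-4 = 3
m=3,p=5: even sum, s = 3+15 = 18
m=4,p=2: even sum, s = 18+8 = 26
m=4,p=3: odd sum, s = 26-3 = 23
m=4,p=4: even sum, s = 23+16 = 39
m=4,p=5: odd sum, s = 39-5 = 34
m=5,p=2: odd sum, s = 34-2 = 32
m=5,p=3: even sum, s = 32+15 = 47
m=5,p=4: odd sum, s = 47-4 = 43
m=5,p=5: even sum, s = 43+25 = 68

68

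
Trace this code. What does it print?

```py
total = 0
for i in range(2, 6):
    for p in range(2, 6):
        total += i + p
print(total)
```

112

i=2,p=2: total = 0+4 = 4
i=2,p=3: total = 4+5 = 9
i=2,p=4: total = 9+6 = 15
i=2,p=5: total = 15+7 = 22
i=3,p=2: total = 22+5 = 27
i=3,p=3: total = 27+6 = 33
i=3,p=4: total = 33+7 = 40
i=3,p=5: total = 40+8 = 48
i=4,p=2: total = 48+6 = 54
i=4,p=3: total = 54+7 = 61
i=4,p=4: total = 61+8 = 69
i=4,p=5: total = 69+9 = 78
i=5,p=2: total = 78+7 = 85
i=5,p=3: total = 85+8 = 93
i=5,p=4: total = 93+9 = 102
i=5,p=5: total = 102+10 = 112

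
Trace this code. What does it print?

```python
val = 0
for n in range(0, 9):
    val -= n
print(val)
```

n=0: val = 0-0 = 0
n=1: val = 0-1 = -1
n=2: val = (-1)-2 = -3
n=3: val = (-3)-3 = -6
n=4: val = (-6)-4 = -10
n=5: val = (-10)-5 = -15
n=6: val = (-15)-6 = -21
n=7: val = (-21)-7 = -28
n=8: val = (-28)-8 = -36

-36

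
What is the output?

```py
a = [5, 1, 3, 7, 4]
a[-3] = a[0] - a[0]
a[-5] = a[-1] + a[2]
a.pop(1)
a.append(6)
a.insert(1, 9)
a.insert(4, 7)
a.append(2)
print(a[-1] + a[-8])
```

a[-3] = a[0]-a[0] = 5-5 = 0 → [5, 1, 0, 7, 4]
a[-5] = a[-1]+a[2] = 4+0 = 4 → [4, 1, 0, 7, 4]
pop(1) removes 1 → [4, 0, 7, 4]
append 6 → [4, 0, 7, 4, 6]
insert 9 at 1 → [4, 9, 0, 7, 4, 6]
insert 7 at 4 → [4, 9, 0, 7, 7, 4, 6]
append 2 → [4, 9, 0, 7, 7, 4, 6, 2]
a[-1]+a[-8] = 2+4 = 6

6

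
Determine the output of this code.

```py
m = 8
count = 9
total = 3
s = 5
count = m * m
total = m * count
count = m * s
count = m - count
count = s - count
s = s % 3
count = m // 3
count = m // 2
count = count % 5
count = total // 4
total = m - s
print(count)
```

128

count = 8*8 = 64
total = 8*64 = 512
count = 8*5 = 40
count = 8-40 = -32
count = 5-(-32) = 37
s = 5%3 = 2
count = 8//3 = 2
count = 8//2 = 4
count = 4%5 = 4
count = 512//4 = 128
total = 8-2 = 6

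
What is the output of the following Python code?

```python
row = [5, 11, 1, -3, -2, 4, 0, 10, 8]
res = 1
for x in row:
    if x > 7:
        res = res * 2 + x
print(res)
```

80

x=5: not >7
x=11: >7, res = 1*2+11 = 13
x=1: not >7
x=-3: not >7
x=-2: not >7
x=4: not >7
x=0: not >7
x=10: >7, res = 13*2+10 = 36
x=8: >7, res = 36*2+8 = 80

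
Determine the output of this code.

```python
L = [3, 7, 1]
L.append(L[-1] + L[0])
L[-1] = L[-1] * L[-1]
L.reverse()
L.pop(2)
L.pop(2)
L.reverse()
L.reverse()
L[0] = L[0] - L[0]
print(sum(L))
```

append L[-1]+L[0] = 1+3 = 4 → [3, 7, 1, 4]
L[-1] = L[-1]*L[-1] = 4*4 = 16 → [3, 7, 1, 16]
reverse → [16, 1, 7, 3]
pop(2) removes 7 → [16, 1, 3]
pop(2) removes 3 → [16, 1]
reverse → [1, 16]
reverse → [16, 1]
L[0] = L[0]-L[0] = 16-16 = 0 → [0, 1]
sum = 1

1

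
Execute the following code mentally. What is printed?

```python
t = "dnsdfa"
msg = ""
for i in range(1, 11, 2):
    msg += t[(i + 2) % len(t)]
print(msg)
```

danda

i=1: add t[3]='d' → 'd'
i=3: add t[5]='a' → 'da'
i=5: add t[1]='n' → 'dan'
i=7: add t[3]='d' → 'dand'
i=9: add t[5]='a' → 'danda'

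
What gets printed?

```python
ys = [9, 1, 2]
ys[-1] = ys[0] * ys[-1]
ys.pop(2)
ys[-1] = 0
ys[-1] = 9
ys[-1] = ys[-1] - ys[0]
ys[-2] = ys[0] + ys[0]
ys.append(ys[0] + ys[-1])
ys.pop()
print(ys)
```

[18, 0]

ys[-1] = ys[0]*ys[-1] = 9*2 = 18 → [9, 1, 18]
pop(2) removes 18 → [9, 1]
ys[-1] = 0 → [9, 0]
ys[-1] = 9 → [9, 9]
ys[-1] = ys[-1]-ys[0] = 9-9 = 0 → [9, 0]
ys[-2] = ys[0]+ys[0] = 9+9 = 18 → [18, 0]
append ys[0]+ys[-1] = 18+0 = 18 → [18, 0, 18]
pop() removes 18 → [18, 0]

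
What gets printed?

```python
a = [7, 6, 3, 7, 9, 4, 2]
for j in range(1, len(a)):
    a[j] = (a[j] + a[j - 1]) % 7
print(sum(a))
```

j=1: a[1] = (6+7)%7 = 6 → [7, 6, 3, 7, 9, 4, 2]
j=2: a[2] = (3+6)%7 = 2 → [7, 6, 2, 7, 9, 4, 2]
j=3: a[3] = (7+2)%7 = 2 → [7, 6, 2, 2, 9, 4, 2]
j=4: a[4] = (9+2)%7 = 4 → [7, 6, 2, 2, 4, 4, 2]
j=5: a[5] = (4+4)%7 = 1 → [7, 6, 2, 2, 4, 1, 2]
j=6: a[6] = (2+1)%7 = 3 → [7, 6, 2, 2, 4, 1, 3]
sum = 25

25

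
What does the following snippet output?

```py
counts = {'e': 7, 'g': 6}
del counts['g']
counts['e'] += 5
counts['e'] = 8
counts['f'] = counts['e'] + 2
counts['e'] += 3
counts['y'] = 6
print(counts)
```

{'e': 11, 'f': 10, 'y': 6}

del 'g' → {'e': 7}
counts['e'] = 7+5 = 12 → {'e': 12}
counts['e'] = 8 → {'e': 8}
counts['f'] = counts['e']+2 = 10 → {'e': 8, 'f': 10}
counts['e'] = 8+3 = 11 → {'e': 11, 'f': 10}
counts['y'] = 6 → {'e': 11, 'f': 10, 'y': 6}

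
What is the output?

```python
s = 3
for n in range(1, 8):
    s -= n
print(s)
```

n=1: s = 3-1 = 2
n=2: s = 2-2 = 0
n=3: s = 0-3 = -3
n=4: s = (-3)-4 = -7
n=5: s = (-7)-5 = -12
n=6: s = (-12)-6 = -18
n=7: s = (-18)-7 = -25

-25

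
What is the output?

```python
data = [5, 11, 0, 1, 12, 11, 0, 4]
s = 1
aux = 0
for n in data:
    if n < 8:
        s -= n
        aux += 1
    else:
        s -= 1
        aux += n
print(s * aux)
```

-468

n=5: <8, s = 1-5 = -4; aux=1
n=11: not <8, s = (-4)-1 = -5; aux=12
n=0: <8, s = (-5)-0 = -5; aux=13
n=1: <8, s = (-5)-1 = -6; aux=14
n=12: not <8, s = (-6)-1 = -7; aux=26
n=11: not <8, s = (-7)-1 = -8; aux=37
n=0: <8, s = (-8)-0 = -8; aux=38
n=4: <8, s = (-8)-4 = -12; aux=39
s*aux = (-12)*39 = -468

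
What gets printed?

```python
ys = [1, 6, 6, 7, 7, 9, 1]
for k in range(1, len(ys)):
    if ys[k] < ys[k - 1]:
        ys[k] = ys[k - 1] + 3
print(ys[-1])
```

12

k=1: 6>=1, unchanged → [1, 6, 6, 7, 7, 9, 1]
k=2: 6>=6, unchanged → [1, 6, 6, 7, 7, 9, 1]
k=3: 7>=6, unchanged → [1, 6, 6, 7, 7, 9, 1]
k=4: 7>=7, unchanged → [1, 6, 6, 7, 7, 9, 1]
k=5: 9>=7, unchanged → [1, 6, 6, 7, 7, 9, 1]
k=6: 1<9, ys[6] = 9+3 = 12 → [1, 6, 6, 7, 7, 9, 12]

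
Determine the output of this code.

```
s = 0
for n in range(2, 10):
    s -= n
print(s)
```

n=2: s = 0-2 = -2
n=3: s = (-2)-3 = -5
n=4: s = (-5)-4 = -9
n=5: s = (-9)-5 = -14
n=6: s = (-14)-6 = -20
n=7: s = (-20)-7 = -27
n=8: s = (-27)-8 = -35
n=9: s = (-35)-9 = -44

-44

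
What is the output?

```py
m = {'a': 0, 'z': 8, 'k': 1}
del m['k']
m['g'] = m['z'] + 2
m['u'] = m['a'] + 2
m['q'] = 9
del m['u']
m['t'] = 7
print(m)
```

del 'k' → {'a': 0, 'z': 8}
m['g'] = m['z']+2 = 10 → {'a': 0, 'z': 8, 'g': 10}
m['u'] = m['a']+2 = 2 → {'a': 0, 'z': 8, 'g': 10, 'u': 2}
m['q'] = 9 → {'a': 0, 'z': 8, 'g': 10, 'u': 2, 'q': 9}
del 'u' → {'a': 0, 'z': 8, 'g': 10, 'q': 9}
m['t'] = 7 → {'a': 0, 'z': 8, 'g': 10, 'q': 9, 't': 7}

{'a': 0, 'z': 8, 'g': 10, 'q': 9, 't': 7}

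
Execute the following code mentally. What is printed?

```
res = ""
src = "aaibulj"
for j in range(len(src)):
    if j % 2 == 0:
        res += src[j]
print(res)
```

aiuj

j=0: add 'a' → 'a'
j=1: skip
j=2: add 'i' → 'ai'
j=3: skip
j=4: add 'u' → 'aiu'
j=5: skip
j=6: add 'j' → 'aiuj'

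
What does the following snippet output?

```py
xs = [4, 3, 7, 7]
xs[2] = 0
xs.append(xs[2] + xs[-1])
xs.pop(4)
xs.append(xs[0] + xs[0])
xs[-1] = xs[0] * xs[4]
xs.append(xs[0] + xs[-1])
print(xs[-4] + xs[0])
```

xs[2] = 0 → [4, 3, 0, 7]
append xs[2]+xs[-1] = 0+7 = 7 → [4, 3, 0, 7, 7]
pop(4) removes 7 → [4, 3, 0, 7]
append xs[0]+xs[0] = 4+4 = 8 → [4, 3, 0, 7, 8]
xs[-1] = xs[0]*xs[4] = 4*8 = 32 → [4, 3, 0, 7, 32]
append xs[0]+xs[-1] = 4+32 = 36 → [4, 3, 0, 7, 32, 36]
xs[-4]+xs[0] = 0+4 = 4

4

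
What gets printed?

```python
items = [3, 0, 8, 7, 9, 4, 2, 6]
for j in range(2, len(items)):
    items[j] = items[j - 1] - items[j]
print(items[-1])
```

-36

j=2: items[2] = 0-8 = -8 → [3, 0, -8, 7, 9, 4, 2, 6]
j=3: items[3] = (-8)-7 = -15 → [3, 0, -8, -15, 9, 4, 2, 6]
j=4: items[4] = (-15)-9 = -24 → [3, 0, -8, -15, -24, 4, 2, 6]
j=5: items[5] = (-24)-4 = -28 → [3, 0, -8, -15, -24, -28, 2, 6]
j=6: items[6] = (-28)-2 = -30 → [3, 0, -8, -15, -24, -28, -30, 6]
j=7: items[7] = (-30)-6 = -36 → [3, 0, -8, -15, -24, -28, -30, -36]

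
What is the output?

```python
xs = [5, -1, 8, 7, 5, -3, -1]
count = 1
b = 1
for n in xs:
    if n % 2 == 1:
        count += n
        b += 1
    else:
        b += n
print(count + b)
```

28

n=5: odd, count = 1+5 = 6; b=2
n=-1: odd, count = 6+(-1) = 5; b=3
n=8: not odd; b=11
n=7: odd, count = 5+7 = 12; b=12
n=5: odd, count = 12+5 = 17; b=13
n=-3: odd, count = 17+(-3) = 14; b=14
n=-1: odd, count = 14+(-1) = 13; b=15
count+b = 13+15 = 28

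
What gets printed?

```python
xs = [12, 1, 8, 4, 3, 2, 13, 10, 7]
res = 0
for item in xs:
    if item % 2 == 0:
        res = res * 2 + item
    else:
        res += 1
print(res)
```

309

item=12: even, res = 0*2+12 = 12
item=1: not even, res = 12+1 = 13
item=8: even, res = 13*2+8 = 34
item=4: even, res = 34*2+4 = 72
item=3: not even, res = 72+1 = 73
item=2: even, res = 73*2+2 = 148
item=13: not even, res = 148+1 = 149
item=10: even, res = 149*2+10 = 308
item=7: not even, res = 308+1 = 309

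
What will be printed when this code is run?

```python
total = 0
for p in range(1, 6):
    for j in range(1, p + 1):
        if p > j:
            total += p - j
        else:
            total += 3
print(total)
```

35

p=1,j=1: not 1>1, total = 0+3 = 3
p=2,j=1: 2>1, total = 3+1 = 4
p=2,j=2: not 2>2, total = 4+3 = 7
p=3,j=1: 3>1, total = 7+2 = 9
p=3,j=2: 3>2, total = 9+1 = 10
p=3,j=3: not 3>3, total = 10+3 = 13
p=4,j=1: 4>1, total = 13+3 = 16
p=4,j=2: 4>2, total = 16+2 = 18
p=4,j=3: 4>3, total = 18+1 = 19
p=4,j=4: not 4>4, total = 19+3 = 22
p=5,j=1: 5>1, total = 22+4 = 26
p=5,j=2: 5>2, total = 26+3 = 29
p=5,j=3: 5>3, total = 29+2 = 31
p=5,j=4: 5>4, total = 31+1 = 32
p=5,j=5: not 5>5, total = 32+3 = 35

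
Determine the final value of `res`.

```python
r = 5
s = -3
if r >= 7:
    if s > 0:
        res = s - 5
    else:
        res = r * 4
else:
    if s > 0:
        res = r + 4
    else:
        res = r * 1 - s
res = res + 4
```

r=5, s=-3
r >= 7 is False; s > 0 is False
→ res = r * 1 - s = 8
res = 8+4 = 12

12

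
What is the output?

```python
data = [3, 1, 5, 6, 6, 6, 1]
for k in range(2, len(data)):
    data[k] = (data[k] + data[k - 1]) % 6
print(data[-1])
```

k=2: data[2] = (5+1)%6 = 0 → [3, 1, 0, 6, 6, 6, 1]
k=3: data[3] = (6+0)%6 = 0 → [3, 1, 0, 0, 6, 6, 1]
k=4: data[4] = (6+0)%6 = 0 → [3, 1, 0, 0, 0, 6, 1]
k=5: data[5] = (6+0)%6 = 0 → [3, 1, 0, 0, 0, 0, 1]
k=6: data[6] = (1+0)%6 = 1 → [3, 1, 0, 0, 0, 0, 1]

1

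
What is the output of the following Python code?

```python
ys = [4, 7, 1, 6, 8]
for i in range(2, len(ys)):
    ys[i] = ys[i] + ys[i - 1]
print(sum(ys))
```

i=2: ys[2] = 1+7 = 8 → [4, 7, 8, 6, 8]
i=3: ys[3] = 6+8 = 14 → [4, 7, 8, 14, 8]
i=4: ys[4] = 8+14 = 22 → [4, 7, 8, 14, 22]
sum = 55

55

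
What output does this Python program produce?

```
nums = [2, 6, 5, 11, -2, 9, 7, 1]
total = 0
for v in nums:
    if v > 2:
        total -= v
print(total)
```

v=2: not >2
v=6: >2, total = 0-6 = -6
v=5: >2, total = (-6)-5 = -11
v=11: >2, total = (-11)-11 = -22
v=-2: not >2
v=9: >2, total = (-22)-9 = -31
v=7: >2, total = (-31)-7 = -38
v=1: not >2

-38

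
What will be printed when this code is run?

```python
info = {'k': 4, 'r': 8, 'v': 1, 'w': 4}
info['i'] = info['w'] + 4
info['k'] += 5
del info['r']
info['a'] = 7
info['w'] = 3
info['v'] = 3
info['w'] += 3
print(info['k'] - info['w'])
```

3

info['i'] = info['w']+4 = 8 → {'k': 4, 'r': 8, 'v': 1, 'w': 4, 'i': 8}
info['k'] = 4+5 = 9 → {'k': 9, 'r': 8, 'v': 1, 'w': 4, 'i': 8}
del 'r' → {'k': 9, 'v': 1, 'w': 4, 'i': 8}
info['a'] = 7 → {'k': 9, 'v': 1, 'w': 4, 'i': 8, 'a': 7}
info['w'] = 3 → {'k': 9, 'v': 1, 'w': 3, 'i': 8, 'a': 7}
info['v'] = 3 → {'k': 9, 'v': 3, 'w': 3, 'i': 8, 'a': 7}
info['w'] = 3+3 = 6 → {'k': 9, 'v': 3, 'w': 6, 'i': 8, 'a': 7}
info['k']-info['w'] = 9-6 = 3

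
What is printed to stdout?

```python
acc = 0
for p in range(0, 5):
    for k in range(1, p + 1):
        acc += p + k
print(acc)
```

p=1,k=1: acc = 0+2 = 2
p=2,k=1: acc = 2+3 = 5
p=2,k=2: acc = 5+4 = 9
p=3,k=1: acc = 9+4 = 13
p=3,k=2: acc = 13+5 = 18
p=3,k=3: acc = 18+6 = 24
p=4,k=1: acc = 24+5 = 29
p=4,k=2: acc = 29+6 = 35
p=4,k=3: acc = 35+7 = 42
p=4,k=4: acc = 42+8 = 50

50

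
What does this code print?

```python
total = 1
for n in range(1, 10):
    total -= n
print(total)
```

n=1: total = 1-1 = 0
n=2: total = 0-2 = -2
n=3: total = (-2)-3 = -5
n=4: total = (-5)-4 = -9
n=5: total = (-9)-5 = -14
n=6: total = (-14)-6 = -20
n=7: total = (-20)-7 = -27
n=8: total = (-27)-8 = -35
n=9: total = (-35)-9 = -44

-44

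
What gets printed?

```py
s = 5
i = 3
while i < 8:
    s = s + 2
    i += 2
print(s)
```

i=3: s = 5+2 = 7
i=5: s = 7+2 = 9
i=7: s = 9+2 = 11

11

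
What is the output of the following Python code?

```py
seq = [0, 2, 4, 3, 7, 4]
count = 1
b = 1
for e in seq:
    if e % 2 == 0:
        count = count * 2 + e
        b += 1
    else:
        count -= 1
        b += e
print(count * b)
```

480

e=0: even, count = 1*2+0 = 2; b=2
e=2: even, count = 2*2+2 = 6; b=3
e=4: even, count = 6*2+4 = 16; b=4
e=3: not even, count = 16-1 = 15; b=7
e=7: not even, count = 15-1 = 14; b=14
e=4: even, count = 14*2+4 = 32; b=15
count*b = 32*15 = 480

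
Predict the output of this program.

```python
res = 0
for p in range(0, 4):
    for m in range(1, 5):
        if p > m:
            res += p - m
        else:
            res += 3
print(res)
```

p=0,m=1: not 0>1, res = 0+3 = 3
p=0,m=2: not 0>2, res = 3+3 = 6
p=0,m=3: not 0>3, res = 6+3 = 9
p=0,m=4: not 0>4, res = 9+3 = 12
p=1,m=1: not 1>1, res = 12+3 = 15
p=1,m=2: not 1>2, res = 15+3 = 18
p=1,m=3: not 1>3, res = 18+3 = 21
p=1,m=4: not 1>4, res = 21+3 = 24
p=2,m=1: 2>1, res = 24+1 = 25
p=2,m=2: not 2>2, res = 25+3 = 28
p=2,m=3: not 2>3, res = 28+3 = 31
p=2,m=4: not 2>4, res = 31+3 = 34
p=3,m=1: 3>1, res = 34+2 = 36
p=3,m=2: 3>2, res = 36+1 = 37
p=3,m=3: not 3>3, res = 37+3 = 40
p=3,m=4: not 3>4, res = 40+3 = 43

43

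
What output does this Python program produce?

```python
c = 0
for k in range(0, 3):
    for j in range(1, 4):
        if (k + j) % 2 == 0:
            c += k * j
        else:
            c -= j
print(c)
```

k=0,j=1: odd sum, c = 0-1 = -1
k=0,j=2: even sum, c = (-1)+0 = -1
k=0,j=3: odd sum, c = (-1)-3 = -4
k=1,j=1: even sum, c = (-4)+1 = -3
k=1,j=2: odd sum, c = (-3)-2 = -5
k=1,j=3: even sum, c = (-5)+3 = -2
k=2,j=1: odd sum, c = (-2)-1 = -3
k=2,j=2: even sum, c = (-3)+4 = 1
k=2,j=3: odd sum, c = 1-3 = -2

-2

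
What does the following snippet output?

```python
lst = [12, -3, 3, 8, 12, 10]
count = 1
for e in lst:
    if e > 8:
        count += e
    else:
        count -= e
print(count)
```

e=12: >8, count = 1+12 = 13
e=-3: not >8, count = 13-(-3) = 16
e=3: not >8, count = 16-3 = 13
e=8: not >8, count = 13-8 = 5
e=12: >8, count = 5+12 = 17
e=10: >8, count = 17+10 = 27

27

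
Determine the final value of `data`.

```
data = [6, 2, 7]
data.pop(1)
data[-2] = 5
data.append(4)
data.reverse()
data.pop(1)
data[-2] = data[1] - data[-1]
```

pop(1) removes 2 → [6, 7]
data[-2] = 5 → [5, 7]
append 4 → [5, 7, 4]
reverse → [4, 7, 5]
pop(1) removes 7 → [4, 5]
data[-2] = data[1]-data[-1] = 5-5 = 0 → [0, 5]

[0, 5]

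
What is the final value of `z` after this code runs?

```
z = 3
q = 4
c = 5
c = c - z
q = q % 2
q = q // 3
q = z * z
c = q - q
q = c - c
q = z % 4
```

c = 5-3 = 2
q = 4%2 = 0
q = 0//3 = 0
q = 3*3 = 9
c = 9-9 = 0
q = 0-0 = 0
q = 3%4 = 3

3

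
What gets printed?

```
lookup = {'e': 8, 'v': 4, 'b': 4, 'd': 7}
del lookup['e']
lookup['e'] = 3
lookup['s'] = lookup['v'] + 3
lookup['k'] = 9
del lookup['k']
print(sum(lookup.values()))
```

25

del 'e' → {'v': 4, 'b': 4, 'd': 7}
lookup['e'] = 3 → {'v': 4, 'b': 4, 'd': 7, 'e': 3}
lookup['s'] = lookup['v']+3 = 7 → {'v': 4, 'b': 4, 'd': 7, 'e': 3, 's': 7}
lookup['k'] = 9 → {'v': 4, 'b': 4, 'd': 7, 'e': 3, 's': 7, 'k': 9}
del 'k' → {'v': 4, 'b': 4, 'd': 7, 'e': 3, 's': 7}
sum of values = 25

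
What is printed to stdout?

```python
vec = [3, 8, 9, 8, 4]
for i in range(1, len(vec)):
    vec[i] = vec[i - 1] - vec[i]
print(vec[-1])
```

i=1: vec[1] = 3-8 = -5 → [3, -5, 9, 8, 4]
i=2: vec[2] = (-5)-9 = -14 → [3, -5, -14, 8, 4]
i=3: vec[3] = (-14)-8 = -22 → [3, -5, -14, -22, 4]
i=4: vec[4] = (-22)-4 = -26 → [3, -5, -14, -22, -26]

-26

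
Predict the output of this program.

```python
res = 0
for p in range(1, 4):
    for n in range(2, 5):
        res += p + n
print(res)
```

p=1,n=2: res = 0+3 = 3
p=1,n=3: res = 3+4 = 7
p=1,n=4: res = 7+5 = 12
p=2,n=2: res = 12+4 = 16
p=2,n=3: res = 16+5 = 21
p=2,n=4: res = 21+6 = 27
p=3,n=2: res = 27+5 = 32
p=3,n=3: res = 32+6 = 38
p=3,n=4: res = 38+7 = 45

45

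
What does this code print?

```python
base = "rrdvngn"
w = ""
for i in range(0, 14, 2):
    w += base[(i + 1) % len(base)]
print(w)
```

i=0: add base[1]='r' → 'r'
i=2: add base[3]='v' → 'rv'
i=4: add base[5]='g' → 'rvg'
i=6: add base[0]='r' → 'rvgr'
i=8: add base[2]='d' → 'rvgrd'
i=10: add base[4]='n' → 'rvgrdn'
i=12: add base[6]='n' → 'rvgrdnn'

rvgrdnn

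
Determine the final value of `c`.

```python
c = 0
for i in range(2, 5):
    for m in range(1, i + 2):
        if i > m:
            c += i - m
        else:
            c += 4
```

34

i=2,m=1: 2>1, c = 0+1 = 1
i=2,m=2: not 2>2, c = 1+4 = 5
i=2,m=3: not 2>3, c = 5+4 = 9
i=3,m=1: 3>1, c = 9+2 = 11
i=3,m=2: 3>2, c = 11+1 = 12
i=3,m=3: not 3>3, c = 12+4 = 16
i=3,m=4: not 3>4, c = 16+4 = 20
i=4,m=1: 4>1, c = 20+3 = 23
i=4,m=2: 4>2, c = 23+2 = 25
i=4,m=3: 4>3, c = 25+1 = 26
i=4,m=4: not 4>4, c = 26+4 = 30
i=4,m=5: not 4>5, c = 30+4 = 34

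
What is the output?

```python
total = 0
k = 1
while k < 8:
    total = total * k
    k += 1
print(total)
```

0

k=1: total = 0*1 = 0
k=2: total = 0*2 = 0
k=3: total = 0*3 = 0
k=4: total = 0*4 = 0
k=5: total = 0*5 = 0
k=6: total = 0*6 = 0
k=7: total = 0*7 = 0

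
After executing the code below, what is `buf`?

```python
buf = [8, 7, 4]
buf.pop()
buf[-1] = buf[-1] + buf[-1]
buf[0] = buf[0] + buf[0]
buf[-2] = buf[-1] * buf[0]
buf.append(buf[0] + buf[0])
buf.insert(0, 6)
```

pop() removes 4 → [8, 7]
buf[-1] = buf[-1]+buf[-1] = 7+7 = 14 → [8, 14]
buf[0] = buf[0]+buf[0] = 8+8 = 16 → [16, 14]
buf[-2] = buf[-1]*buf[0] = 14*16 = 224 → [224, 14]
append buf[0]+buf[0] = 224+224 = 448 → [224, 14, 448]
insert 6 at 0 → [6, 224, 14, 448]

[6, 224, 14, 448]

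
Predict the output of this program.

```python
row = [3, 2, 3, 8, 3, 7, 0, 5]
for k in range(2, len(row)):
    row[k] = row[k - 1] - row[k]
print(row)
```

[3, 2, -1, -9, -12, -19, -19, -24]

k=2: row[2] = 2-3 = -1 → [3, 2, -1, 8, 3, 7, 0, 5]
k=3: row[3] = (-1)-8 = -9 → [3, 2, -1, -9, 3, 7, 0, 5]
k=4: row[4] = (-9)-3 = -12 → [3, 2, -1, -9, -12, 7, 0, 5]
k=5: row[5] = (-12)-7 = -19 → [3, 2, -1, -9, -12, -19, 0, 5]
k=6: row[6] = (-19)-0 = -19 → [3, 2, -1, -9, -12, -19, -19, 5]
k=7: row[7] = (-19)-5 = -24 → [3, 2, -1, -9, -12, -19, -19, -24]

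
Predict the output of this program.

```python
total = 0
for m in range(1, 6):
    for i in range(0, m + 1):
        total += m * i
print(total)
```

m=1,i=0: total = 0+0 = 0
m=1,i=1: total = 0+1 = 1
m=2,i=0: total = 1+0 = 1
m=2,i=1: total = 1+2 = 3
m=2,i=2: total = 3+4 = 7
m=3,i=0: total = 7+0 = 7
m=3,i=1: total = 7+3 = 10
m=3,i=2: total = 10+6 = 16
m=3,i=3: total = 16+9 = 25
m=4,i=0: total = 25+0 = 25
m=4,i=1: total = 25+4 = 29
m=4,i=2: total = 29+8 = 37
m=4,i=3: total = 37+12 = 49
m=4,i=4: total = 49+16 = 65
m=5,i=0: total = 65+0 = 65
m=5,i=1: total = 65+5 = 70
m=5,i=2: total = 70+10 = 80
m=5,i=3: total = 80+15 = 95
m=5,i=4: total = 95+20 = 115
m=5,i=5: total = 115+25 = 140

140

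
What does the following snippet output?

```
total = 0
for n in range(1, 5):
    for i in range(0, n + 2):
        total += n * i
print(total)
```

105

n=1,i=0: total = 0+0 = 0
n=1,i=1: total = 0+1 = 1
n=1,i=2: total = 1+2 = 3
n=2,i=0: total = 3+0 = 3
n=2,i=1: total = 3+2 = 5
n=2,i=2: total = 5+4 = 9
n=2,i=3: total = 9+6 = 15
n=3,i=0: total = 15+0 = 15
n=3,i=1: total = 15+3 = 18
n=3,i=2: total = 18+6 = 24
n=3,i=3: total = 24+9 = 33
n=3,i=4: total = 33+12 = 45
n=4,i=0: total = 45+0 = 45
n=4,i=1: total = 45+4 = 49
n=4,i=2: total = 49+8 = 57
n=4,i=3: total = 57+12 = 69
n=4,i=4: total = 69+16 = 85
n=4,i=5: total = 85+20 = 105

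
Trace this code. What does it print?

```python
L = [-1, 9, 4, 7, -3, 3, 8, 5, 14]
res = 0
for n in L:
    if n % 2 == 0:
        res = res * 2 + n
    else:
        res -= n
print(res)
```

n=-1: not even, res = 0-(-1) = 1
n=9: not even, res = 1-9 = -8
n=4: even, res = (-8)*2+4 = -12
n=7: not even, res = (-12)-7 = -19
n=-3: not even, res = (-19)-(-3) = -16
n=3: not even, res = (-16)-3 = -19
n=8: even, res = (-19)*2+8 = -30
n=5: not even, res = (-30)-5 = -35
n=14: even, res = (-35)*2+14 = -56

-56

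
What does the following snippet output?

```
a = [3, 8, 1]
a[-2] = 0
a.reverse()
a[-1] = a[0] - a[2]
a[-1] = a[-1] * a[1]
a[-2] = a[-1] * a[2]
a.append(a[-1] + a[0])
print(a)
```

[1, 0, 0, 1]

a[-2] = 0 → [3, 0, 1]
reverse → [1, 0, 3]
a[-1] = a[0]-a[2] = 1-3 = -2 → [1, 0, -2]
a[-1] = a[-1]*a[1] = (-2)*0 = 0 → [1, 0, 0]
a[-2] = a[-1]*a[2] = 0*0 = 0 → [1, 0, 0]
append a[-1]+a[0] = 0+1 = 1 → [1, 0, 0, 1]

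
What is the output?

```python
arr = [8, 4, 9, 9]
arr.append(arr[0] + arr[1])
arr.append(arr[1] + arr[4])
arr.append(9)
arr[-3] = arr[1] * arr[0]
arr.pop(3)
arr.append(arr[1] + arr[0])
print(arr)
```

append arr[0]+arr[1] = 8+4 = 12 → [8, 4, 9, 9, 12]
append arr[1]+arr[4] = 4+12 = 16 → [8, 4, 9, 9, 12, 16]
append 9 → [8, 4, 9, 9, 12, 16, 9]
arr[-3] = arr[1]*arr[0] = 4*8 = 32 → [8, 4, 9, 9, 32, 16, 9]
pop(3) removes 9 → [8, 4, 9, 32, 16, 9]
append arr[1]+arr[0] = 4+8 = 12 → [8, 4, 9, 32, 16, 9, 12]

[8, 4, 9, 32, 16, 9, 12]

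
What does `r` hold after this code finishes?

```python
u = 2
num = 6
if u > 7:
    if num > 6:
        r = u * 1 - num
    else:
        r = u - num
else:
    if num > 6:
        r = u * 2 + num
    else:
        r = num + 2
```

u=2, num=6
u > 7 is False; num > 6 is False
→ r = num + 2 = 8

8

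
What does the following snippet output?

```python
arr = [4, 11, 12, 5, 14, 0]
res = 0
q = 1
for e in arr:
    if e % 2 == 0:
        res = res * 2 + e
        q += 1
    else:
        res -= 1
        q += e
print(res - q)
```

e=4: even, res = 0*2+4 = 4; q=2
e=11: not even, res = 4-1 = 3; q=13
e=12: even, res = 3*2+12 = 18; q=14
e=5: not even, res = 18-1 = 17; q=19
e=14: even, res = 17*2+14 = 48; q=20
e=0: even, res = 48*2+0 = 96; q=21
res-q = 96-21 = 75

75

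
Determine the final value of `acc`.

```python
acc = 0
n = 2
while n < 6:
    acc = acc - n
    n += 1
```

n=2: acc = 0-2 = -2
n=3: acc = (-2)-3 = -5
n=4: acc = (-5)-4 = -9
n=5: acc = (-9)-5 = -14

-14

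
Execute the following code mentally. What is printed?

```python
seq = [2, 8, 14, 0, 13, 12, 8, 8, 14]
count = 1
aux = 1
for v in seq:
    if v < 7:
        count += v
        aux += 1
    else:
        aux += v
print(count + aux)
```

v=2: <7, count = 1+2 = 3; aux=2
v=8: not <7; aux=10
v=14: not <7; aux=24
v=0: <7, count = 3+0 = 3; aux=25
v=13: not <7; aux=38
v=12: not <7; aux=50
v=8: not <7; aux=58
v=8: not <7; aux=66
v=14: not <7; aux=80
count+aux = 3+80 = 83

83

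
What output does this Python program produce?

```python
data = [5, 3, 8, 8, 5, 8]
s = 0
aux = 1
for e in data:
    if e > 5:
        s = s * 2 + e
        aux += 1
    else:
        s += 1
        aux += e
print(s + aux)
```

91

e=5: not >5, s = 0+1 = 1; aux=6
e=3: not >5, s = 1+1 = 2; aux=9
e=8: >5, s = 2*2+8 = 12; aux=10
e=8: >5, s = 12*2+8 = 32; aux=11
e=5: not >5, s = 32+1 = 33; aux=16
e=8: >5, s = 33*2+8 = 74; aux=17
s+aux = 74+17 = 91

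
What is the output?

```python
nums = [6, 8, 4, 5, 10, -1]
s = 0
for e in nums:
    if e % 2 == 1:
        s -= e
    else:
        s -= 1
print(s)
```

-8

e=6: not odd, s = 0-1 = -1
e=8: not odd, s = (-1)-1 = -2
e=4: not odd, s = (-2)-1 = -3
e=5: odd, s = (-3)-5 = -8
e=10: not odd, s = (-8)-1 = -9
e=-1: odd, s = (-9)-(-1) = -8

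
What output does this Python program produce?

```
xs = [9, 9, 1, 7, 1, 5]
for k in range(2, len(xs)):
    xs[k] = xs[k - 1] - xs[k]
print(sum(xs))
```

22

k=2: xs[2] = 9-1 = 8 → [9, 9, 8, 7, 1, 5]
k=3: xs[3] = 8-7 = 1 → [9, 9, 8, 1, 1, 5]
k=4: xs[4] = 1-1 = 0 → [9, 9, 8, 1, 0, 5]
k=5: xs[5] = 0-5 = -5 → [9, 9, 8, 1, 0, -5]
sum = 22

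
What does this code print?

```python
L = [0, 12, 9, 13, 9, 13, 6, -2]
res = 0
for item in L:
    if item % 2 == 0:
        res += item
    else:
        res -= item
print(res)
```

item=0: even, res = 0+0 = 0
item=12: even, res = 0+12 = 12
item=9: not even, res = 12-9 = 3
item=13: not even, res = 3-13 = -10
item=9: not even, res = (-10)-9 = -19
item=13: not even, res = (-19)-13 = -32
item=6: even, res = (-32)+6 = -26
item=-2: even, res = (-26)+(-2) = -28

-28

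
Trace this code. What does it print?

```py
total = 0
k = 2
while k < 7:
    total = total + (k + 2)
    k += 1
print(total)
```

30

k=2: total = 0+4 = 4
k=3: total = 4+5 = 9
k=4: total = 9+6 = 15
k=5: total = 15+7 = 22
k=6: total = 22+8 = 30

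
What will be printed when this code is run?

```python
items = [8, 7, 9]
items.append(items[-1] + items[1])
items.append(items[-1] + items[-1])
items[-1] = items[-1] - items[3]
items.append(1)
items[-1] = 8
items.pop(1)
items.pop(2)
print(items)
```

append items[-1]+items[1] = 9+7 = 16 → [8, 7, 9, 16]
append items[-1]+items[-1] = 16+16 = 32 → [8, 7, 9, 16, 32]
items[-1] = items[-1]-items[3] = 32-16 = 16 → [8, 7, 9, 16, 16]
append 1 → [8, 7, 9, 16, 16, 1]
items[-1] = 8 → [8, 7, 9, 16, 16, 8]
pop(1) removes 7 → [8, 9, 16, 16, 8]
pop(2) removes 16 → [8, 9, 16, 8]

[8, 9, 16, 8]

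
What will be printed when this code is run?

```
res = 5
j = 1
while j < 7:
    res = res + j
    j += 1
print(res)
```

26

j=1: res = 5+1 = 6
j=2: res = 6+2 = 8
j=3: res = 8+3 = 11
j=4: res = 11+4 = 15
j=5: res = 15+5 = 20
j=6: res = 20+6 = 26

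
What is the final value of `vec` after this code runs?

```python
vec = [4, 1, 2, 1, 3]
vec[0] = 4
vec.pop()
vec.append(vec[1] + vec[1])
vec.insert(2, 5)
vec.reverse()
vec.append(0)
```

vec[0] = 4 → [4, 1, 2, 1, 3]
pop() removes 3 → [4, 1, 2, 1]
append vec[1]+vec[1] = 1+1 = 2 → [4, 1, 2, 1, 2]
insert 5 at 2 → [4, 1, 5, 2, 1, 2]
reverse → [2, 1, 2, 5, 1, 4]
append 0 → [2, 1, 2, 5, 1, 4, 0]

[2, 1, 2, 5, 1, 4, 0]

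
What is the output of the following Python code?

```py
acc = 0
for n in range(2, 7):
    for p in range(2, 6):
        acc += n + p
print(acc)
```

n=2,p=2: acc = 0+4 = 4
n=2,p=3: acc = 4+5 = 9
n=2,p=4: acc = 9+6 = 15
n=2,p=5: acc = 15+7 = 22
n=3,p=2: acc = 22+5 = 27
n=3,p=3: acc = 27+6 = 33
n=3,p=4: acc = 33+7 = 40
n=3,p=5: acc = 40+8 = 48
n=4,p=2: acc = 48+6 = 54
n=4,p=3: acc = 54+7 = 61
n=4,p=4: acc = 61+8 = 69
n=4,p=5: acc = 69+9 = 78
n=5,p=2: acc = 78+7 = 85
n=5,p=3: acc = 85+8 = 93
n=5,p=4: acc = 93+9 = 102
n=5,p=5: acc = 102+10 = 112
n=6,p=2: acc = 112+8 = 120
n=6,p=3: acc = 120+9 = 129
n=6,p=4: acc = 129+10 = 139
n=6,p=5: acc = 139+11 = 150

150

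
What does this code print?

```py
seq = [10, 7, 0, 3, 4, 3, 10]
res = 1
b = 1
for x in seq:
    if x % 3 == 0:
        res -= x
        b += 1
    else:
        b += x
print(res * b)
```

x=10: not %3==0; b=11
x=7: not %3==0; b=18
x=0: %3==0, res = 1-0 = 1; b=19
x=3: %3==0, res = 1-3 = -2; b=20
x=4: not %3==0; b=24
x=3: %3==0, res = (-2)-3 = -5; b=25
x=10: not %3==0; b=35
res*b = (-5)*35 = -175

-175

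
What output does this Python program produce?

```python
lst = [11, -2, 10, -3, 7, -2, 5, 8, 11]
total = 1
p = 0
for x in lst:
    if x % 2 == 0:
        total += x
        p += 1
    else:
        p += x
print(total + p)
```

x=11: not even; p=11
x=-2: even, total = 1+(-2) = -1; p=12
x=10: even, total = (-1)+10 = 9; p=13
x=-3: not even; p=10
x=7: not even; p=17
x=-2: even, total = 9+(-2) = 7; p=18
x=5: not even; p=23
x=8: even, total = 7+8 = 15; p=24
x=11: not even; p=35
total+p = 15+35 = 50

50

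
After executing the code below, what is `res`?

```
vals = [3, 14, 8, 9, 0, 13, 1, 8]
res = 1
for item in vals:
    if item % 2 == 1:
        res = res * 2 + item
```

item=3: odd, res = 1*2+3 = 5
item=14: not odd
item=8: not odd
item=9: odd, res = 5*2+9 = 19
item=0: not odd
item=13: odd, res = 19*2+13 = 51
item=1: odd, res = 51*2+1 = 103
item=8: not odd

103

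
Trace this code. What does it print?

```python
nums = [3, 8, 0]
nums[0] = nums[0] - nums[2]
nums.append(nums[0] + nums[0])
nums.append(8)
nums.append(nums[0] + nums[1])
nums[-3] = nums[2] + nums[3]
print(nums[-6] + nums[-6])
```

6

nums[0] = nums[0]-nums[2] = 3-0 = 3 → [3, 8, 0]
append nums[0]+nums[0] = 3+3 = 6 → [3, 8, 0, 6]
append 8 → [3, 8, 0, 6, 8]
append nums[0]+nums[1] = 3+8 = 11 → [3, 8, 0, 6, 8, 11]
nums[-3] = nums[2]+nums[3] = 0+6 = 6 → [3, 8, 0, 6, 8, 11]
nums[-6]+nums[-6] = 3+3 = 6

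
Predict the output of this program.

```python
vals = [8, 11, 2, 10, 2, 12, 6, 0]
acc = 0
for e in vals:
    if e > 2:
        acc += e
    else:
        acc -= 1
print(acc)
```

e=8: >2, acc = 0+8 = 8
e=11: >2, acc = 8+11 = 19
e=2: not >2, acc = 19-1 = 18
e=10: >2, acc = 18+10 = 28
e=2: not >2, acc = 28-1 = 27
e=12: >2, acc = 27+12 = 39
e=6: >2, acc = 39+6 = 45
e=0: not >2, acc = 45-1 = 44

44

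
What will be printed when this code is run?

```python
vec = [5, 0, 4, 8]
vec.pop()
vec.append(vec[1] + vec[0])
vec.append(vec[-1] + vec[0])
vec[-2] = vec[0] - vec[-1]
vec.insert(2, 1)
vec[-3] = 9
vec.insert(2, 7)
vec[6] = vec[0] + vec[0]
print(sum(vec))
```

27

pop() removes 8 → [5, 0, 4]
append vec[1]+vec[0] = 0+5 = 5 → [5, 0, 4, 5]
append vec[-1]+vec[0] = 5+5 = 10 → [5, 0, 4, 5, 10]
vec[-2] = vec[0]-vec[-1] = 5-10 = -5 → [5, 0, 4, -5, 10]
insert 1 at 2 → [5, 0, 1, 4, -5, 10]
vec[-3] = 9 → [5, 0, 1, 9, -5, 10]
insert 7 at 2 → [5, 0, 7, 1, 9, -5, 10]
vec[6] = vec[0]+vec[0] = 5+5 = 10 → [5, 0, 7, 1, 9, -5, 10]
sum = 27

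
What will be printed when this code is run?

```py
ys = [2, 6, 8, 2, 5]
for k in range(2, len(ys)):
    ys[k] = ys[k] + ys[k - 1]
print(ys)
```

[2, 6, 14, 16, 21]

k=2: ys[2] = 8+6 = 14 → [2, 6, 14, 2, 5]
k=3: ys[3] = 2+14 = 16 → [2, 6, 14, 16, 5]
k=4: ys[4] = 5+16 = 21 → [2, 6, 14, 16, 21]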